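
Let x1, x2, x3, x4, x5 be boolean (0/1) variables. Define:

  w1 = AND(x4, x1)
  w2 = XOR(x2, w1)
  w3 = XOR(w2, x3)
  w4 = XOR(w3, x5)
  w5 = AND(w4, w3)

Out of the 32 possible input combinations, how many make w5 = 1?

8

w5 = AND(w4, w3) must be 1, so both w4 = 1 and w3 = 1.
w4 = XOR(w3, x5) must be 1, so w3 and x5 differ.
Enumerating the 32 input combinations, 8 give w5 = 1 and 24 give w5 = 0.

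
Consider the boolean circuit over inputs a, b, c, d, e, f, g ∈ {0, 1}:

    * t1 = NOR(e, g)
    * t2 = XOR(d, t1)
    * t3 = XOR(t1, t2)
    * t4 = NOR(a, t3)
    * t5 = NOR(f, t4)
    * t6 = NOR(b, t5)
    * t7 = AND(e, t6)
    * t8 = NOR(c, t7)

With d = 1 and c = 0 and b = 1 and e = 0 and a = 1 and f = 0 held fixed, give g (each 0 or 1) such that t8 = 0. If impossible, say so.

With d = 1 and c = 0 and b = 1 and e = 0 and a = 1 and f = 0 fixed, none of the 2 settings of g give t8 = 0.
For example, with g=1:
t1 = NOR(e, g) = NOR(0, 1) = 0
t2 = XOR(d, t1) = XOR(1, 0) = 1
t3 = XOR(t1, t2) = XOR(0, 1) = 1
t4 = NOR(a, t3) = NOR(1, 1) = 0
t5 = NOR(f, t4) = NOR(0, 0) = 1
t6 = NOR(b, t5) = NOR(1, 1) = 0
t7 = AND(e, t6) = AND(0, 0) = 0
t8 = NOR(c, t7) = NOR(0, 0) = 1
giving t8 = 1 ≠ 0.

no solution exists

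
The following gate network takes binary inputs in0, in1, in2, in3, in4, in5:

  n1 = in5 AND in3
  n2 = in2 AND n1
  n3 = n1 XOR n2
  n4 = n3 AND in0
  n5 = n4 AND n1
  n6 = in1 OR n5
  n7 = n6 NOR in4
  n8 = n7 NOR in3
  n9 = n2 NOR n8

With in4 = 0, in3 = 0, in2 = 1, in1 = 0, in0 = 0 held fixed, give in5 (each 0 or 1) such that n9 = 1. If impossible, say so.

n9 = n2 NOR n8 must be 1, so both n2 = 0 and n8 = 0.
n2 = in2 AND n1 must be 0, so at least one of in2, n1 is 0.
Check with in4 = 0, in3 = 0, in2 = 1, in1 = 0, in0 = 0 and in5=0:
n1 = in5 AND in3 = 0 AND 0 = 0
n2 = in2 AND n1 = 1 AND 0 = 0
n3 = n1 XOR n2 = 0 XOR 0 = 0
n4 = n3 AND in0 = 0 AND 0 = 0
n5 = n4 AND n1 = 0 AND 0 = 0
n6 = in1 OR n5 = 0 OR 0 = 0
n7 = n6 NOR in4 = 0 NOR 0 = 1
n8 = n7 NOR in3 = 1 NOR 0 = 0
n9 = n2 NOR n8 = 0 NOR 0 = 1
So n9 = 1.

in5=0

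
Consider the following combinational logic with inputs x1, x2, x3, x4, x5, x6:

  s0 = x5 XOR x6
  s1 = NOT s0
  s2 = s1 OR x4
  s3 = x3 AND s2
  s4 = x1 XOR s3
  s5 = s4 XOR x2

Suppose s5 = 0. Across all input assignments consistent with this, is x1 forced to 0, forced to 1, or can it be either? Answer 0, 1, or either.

Both values of x1 occur among assignments with s5 = 0:
  x1=0: x1=0, x2=0, x3=0, x4=0, x5=0, x6=0
  x1=1: x1=1, x2=0, x3=1, x4=0, x5=0, x6=0

either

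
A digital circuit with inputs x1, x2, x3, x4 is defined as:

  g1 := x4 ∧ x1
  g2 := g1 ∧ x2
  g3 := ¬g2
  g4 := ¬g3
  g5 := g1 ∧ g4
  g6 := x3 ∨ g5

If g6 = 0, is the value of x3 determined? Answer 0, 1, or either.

g6 = x3 ∨ g5 must be 0, so both x3 = 0 and g5 = 0.
g5 = g1 ∧ g4 must be 0, so at least one of g1, g4 is 0.
Every assignment with g6 = 0 has x3 = 0; there are 7 such assignment(s).

0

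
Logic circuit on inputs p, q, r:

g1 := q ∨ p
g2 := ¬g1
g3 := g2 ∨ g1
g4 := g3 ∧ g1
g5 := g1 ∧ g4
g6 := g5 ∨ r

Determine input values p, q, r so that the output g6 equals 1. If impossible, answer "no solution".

Check with p=0, q=0, r=1:
g1 = q ∨ p = 0 ∨ 0 = 0
g2 = ¬g1 = ¬0 = 1
g3 = g2 ∨ g1 = 1 ∨ 0 = 1
g4 = g3 ∧ g1 = 1 ∧ 0 = 0
g5 = g1 ∧ g4 = 0 ∧ 0 = 0
g6 = g5 ∨ r = 0 ∨ 1 = 1
So g6 = 1 as required.

p=0, q=0, r=1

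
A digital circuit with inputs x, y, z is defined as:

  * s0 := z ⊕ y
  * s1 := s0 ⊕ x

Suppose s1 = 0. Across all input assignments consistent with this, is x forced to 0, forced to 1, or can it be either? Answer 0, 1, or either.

either

Both values of x occur among assignments with s1 = 0:
  x=0: x=0, y=0, z=0
  x=1: x=1, y=0, z=1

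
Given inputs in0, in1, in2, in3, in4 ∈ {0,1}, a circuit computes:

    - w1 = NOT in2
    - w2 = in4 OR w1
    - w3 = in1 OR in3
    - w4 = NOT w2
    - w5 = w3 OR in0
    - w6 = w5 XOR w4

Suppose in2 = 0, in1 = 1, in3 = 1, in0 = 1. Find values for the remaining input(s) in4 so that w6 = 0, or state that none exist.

With in2 = 0, in1 = 1, in3 = 1, in0 = 1 fixed, none of the 2 settings of in4 give w6 = 0.
For example, with in4=0:
w1 = NOT in2 = NOT 0 = 1
w2 = in4 OR w1 = 0 OR 1 = 1
w3 = in1 OR in3 = 1 OR 1 = 1
w4 = NOT w2 = NOT 1 = 0
w5 = w3 OR in0 = 1 OR 1 = 1
w6 = w5 XOR w4 = 1 XOR 0 = 1
giving w6 = 1 ≠ 0.

no solution exists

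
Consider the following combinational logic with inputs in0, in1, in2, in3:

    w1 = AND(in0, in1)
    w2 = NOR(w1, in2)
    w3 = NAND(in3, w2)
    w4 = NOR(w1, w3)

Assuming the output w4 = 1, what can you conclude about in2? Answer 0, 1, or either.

w4 = NOR(w1, w3) must be 1, so both w1 = 0 and w3 = 0.
Every assignment with w4 = 1 has in2 = 0; there are 3 such assignment(s).
  in0=0, in1=0, in2=0, in3=1
  in0=0, in1=1, in2=0, in3=1
  in0=1, in1=0, in2=0, in3=1

0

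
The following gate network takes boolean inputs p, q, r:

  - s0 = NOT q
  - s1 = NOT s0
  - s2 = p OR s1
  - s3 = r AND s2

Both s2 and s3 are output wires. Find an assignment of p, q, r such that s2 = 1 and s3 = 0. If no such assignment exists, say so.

p=1, q=1, r=0

Check with p=1, q=1, r=0:
s0 = NOT q = NOT 1 = 0
s1 = NOT s0 = NOT 0 = 1
s2 = p OR s1 = 1 OR 1 = 1
s3 = r AND s2 = 0 AND 1 = 0
So s2 = 1 and s3 = 0.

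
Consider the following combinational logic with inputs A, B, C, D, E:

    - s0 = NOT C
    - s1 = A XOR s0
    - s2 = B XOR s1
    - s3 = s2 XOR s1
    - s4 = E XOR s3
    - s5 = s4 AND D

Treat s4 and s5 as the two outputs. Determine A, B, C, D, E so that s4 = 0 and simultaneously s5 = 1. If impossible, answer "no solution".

no solution exists

Across all 32 input combinations, none give both s4 = 0 and s5 = 1.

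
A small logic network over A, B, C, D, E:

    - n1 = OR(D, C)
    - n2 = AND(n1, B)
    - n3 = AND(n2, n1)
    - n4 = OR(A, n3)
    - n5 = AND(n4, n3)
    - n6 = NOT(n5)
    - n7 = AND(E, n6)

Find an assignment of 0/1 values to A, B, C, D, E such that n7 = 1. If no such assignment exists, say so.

Check with A=1, B=0, C=0, D=0, E=1:
n1 = OR(D, C) = OR(0, 0) = 0
n2 = AND(n1, B) = AND(0, 0) = 0
n3 = AND(n2, n1) = AND(0, 0) = 0
n4 = OR(A, n3) = OR(1, 0) = 1
n5 = AND(n4, n3) = AND(1, 0) = 0
n6 = NOT(n5) = NOT 0 = 1
n7 = AND(E, n6) = AND(1, 1) = 1
So n7 = 1 as required.

A=1, B=0, C=0, D=0, E=1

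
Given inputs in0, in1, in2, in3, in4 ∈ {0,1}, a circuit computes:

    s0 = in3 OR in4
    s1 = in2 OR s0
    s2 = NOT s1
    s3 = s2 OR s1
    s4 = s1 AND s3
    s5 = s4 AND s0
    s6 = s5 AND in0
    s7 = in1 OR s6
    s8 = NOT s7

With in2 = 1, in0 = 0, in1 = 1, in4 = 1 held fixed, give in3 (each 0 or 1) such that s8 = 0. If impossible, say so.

Check with in2 = 1, in0 = 0, in1 = 1, in4 = 1 and in3=1:
s0 = in3 OR in4 = 1 OR 1 = 1
s1 = in2 OR s0 = 1 OR 1 = 1
s2 = NOT s1 = NOT 1 = 0
s3 = s2 OR s1 = 0 OR 1 = 1
s4 = s1 AND s3 = 1 AND 1 = 1
s5 = s4 AND s0 = 1 AND 1 = 1
s6 = s5 AND in0 = 1 AND 0 = 0
s7 = in1 OR s6 = 1 OR 0 = 1
s8 = NOT s7 = NOT 1 = 0
So s8 = 0.

in3=1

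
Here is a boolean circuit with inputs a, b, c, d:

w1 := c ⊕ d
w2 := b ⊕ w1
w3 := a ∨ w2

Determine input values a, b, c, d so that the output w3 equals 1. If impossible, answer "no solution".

a=0, b=1, c=0, d=0

w3 = a ∨ w2 must be 1, so at least one of a, w2 is 1.
Check with a=0, b=1, c=0, d=0:
w1 = c ⊕ d = 0 ⊕ 0 = 0
w2 = b ⊕ w1 = 1 ⊕ 0 = 1
w3 = a ∨ w2 = 0 ∨ 1 = 1
So w3 = 1 as required.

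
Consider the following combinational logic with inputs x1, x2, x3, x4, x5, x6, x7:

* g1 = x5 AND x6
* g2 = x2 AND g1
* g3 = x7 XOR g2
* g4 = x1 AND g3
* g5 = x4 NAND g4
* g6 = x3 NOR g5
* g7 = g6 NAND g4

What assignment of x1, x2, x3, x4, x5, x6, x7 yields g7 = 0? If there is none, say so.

x1=1, x2=1, x3=0, x4=1, x5=1, x6=0, x7=1

Check with x1=1, x2=1, x3=0, x4=1, x5=1, x6=0, x7=1:
g1 = x5 AND x6 = 1 AND 0 = 0
g2 = x2 AND g1 = 1 AND 0 = 0
g3 = x7 XOR g2 = 1 XOR 0 = 1
g4 = x1 AND g3 = 1 AND 1 = 1
g5 = x4 NAND g4 = 1 NAND 1 = 0
g6 = x3 NOR g5 = 0 NOR 0 = 1
g7 = g6 NAND g4 = 1 NAND 1 = 0
So g7 = 0 as required.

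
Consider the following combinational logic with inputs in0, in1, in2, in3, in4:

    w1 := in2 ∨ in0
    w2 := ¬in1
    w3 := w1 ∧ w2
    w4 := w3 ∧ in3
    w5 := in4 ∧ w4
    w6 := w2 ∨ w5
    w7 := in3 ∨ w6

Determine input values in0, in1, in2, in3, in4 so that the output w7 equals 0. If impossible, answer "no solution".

w7 = in3 ∨ w6 must be 0, so both in3 = 0 and w6 = 0.
w6 = w2 ∨ w5 must be 0, so both w2 = 0 and w5 = 0.
w2 = ¬in1 must be 0, so in1 = 1.
Check with in0=0, in1=1, in2=1, in3=0, in4=1:
w1 = in2 ∨ in0 = 1 ∨ 0 = 1
w2 = ¬in1 = ¬1 = 0
w3 = w1 ∧ w2 = 1 ∧ 0 = 0
w4 = w3 ∧ in3 = 0 ∧ 0 = 0
w5 = in4 ∧ w4 = 1 ∧ 0 = 0
w6 = w2 ∨ w5 = 0 ∨ 0 = 0
w7 = in3 ∨ w6 = 0 ∨ 0 = 0
So w7 = 0 as required.

in0=0, in1=1, in2=1, in3=0, in4=1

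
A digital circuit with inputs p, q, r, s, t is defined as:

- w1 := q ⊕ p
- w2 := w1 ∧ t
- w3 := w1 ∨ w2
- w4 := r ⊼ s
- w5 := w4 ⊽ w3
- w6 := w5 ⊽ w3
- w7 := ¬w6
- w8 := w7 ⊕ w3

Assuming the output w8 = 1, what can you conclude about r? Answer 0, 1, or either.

1

w8 = w7 ⊕ w3 must be 1, so w7 and w3 differ.
Every assignment with w8 = 1 has r = 1; there are 4 such assignment(s).
  p=0, q=0, r=1, s=1, t=0
  p=0, q=0, r=1, s=1, t=1
  p=1, q=1, r=1, s=1, t=0
  p=1, q=1, r=1, s=1, t=1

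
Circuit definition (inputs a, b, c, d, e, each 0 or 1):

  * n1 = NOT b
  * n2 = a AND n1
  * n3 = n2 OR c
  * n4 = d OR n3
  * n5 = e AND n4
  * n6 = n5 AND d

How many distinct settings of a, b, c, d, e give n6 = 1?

8

n6 = n5 AND d must be 1, so both n5 = 1 and d = 1.
Enumerating the 32 input combinations, 8 give n6 = 1 and 24 give n6 = 0.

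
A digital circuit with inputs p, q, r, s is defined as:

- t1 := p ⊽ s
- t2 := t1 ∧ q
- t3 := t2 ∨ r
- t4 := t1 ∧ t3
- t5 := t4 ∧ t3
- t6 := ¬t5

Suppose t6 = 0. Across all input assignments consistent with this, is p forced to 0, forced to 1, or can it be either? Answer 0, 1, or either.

0

t6 = ¬t5 must be 0, so t5 = 1.
t5 = t4 ∧ t3 must be 1, so both t4 = 1 and t3 = 1.
t4 = t1 ∧ t3 must be 1, so both t1 = 1 and t3 = 1.
Every assignment with t6 = 0 has p = 0; there are 3 such assignment(s).
  p=0, q=0, r=1, s=0
  p=0, q=1, r=0, s=0
  p=0, q=1, r=1, s=0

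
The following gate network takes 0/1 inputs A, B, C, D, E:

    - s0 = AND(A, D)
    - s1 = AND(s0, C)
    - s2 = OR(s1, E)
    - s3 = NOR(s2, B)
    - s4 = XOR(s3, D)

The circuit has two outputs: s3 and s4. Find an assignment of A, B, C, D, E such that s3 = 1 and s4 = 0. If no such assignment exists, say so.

A=1, B=0, C=0, D=1, E=0

Check with A=1, B=0, C=0, D=1, E=0:
s0 = AND(A, D) = AND(1, 1) = 1
s1 = AND(s0, C) = AND(1, 0) = 0
s2 = OR(s1, E) = OR(0, 0) = 0
s3 = NOR(s2, B) = NOR(0, 0) = 1
s4 = XOR(s3, D) = XOR(1, 1) = 0
So s3 = 1 and s4 = 0.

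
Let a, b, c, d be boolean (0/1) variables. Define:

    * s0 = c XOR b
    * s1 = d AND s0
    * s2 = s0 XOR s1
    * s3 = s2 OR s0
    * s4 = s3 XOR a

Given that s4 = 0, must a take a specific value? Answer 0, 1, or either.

Both values of a occur among assignments with s4 = 0:
  a=0: a=0, b=0, c=0, d=0
  a=1: a=1, b=0, c=1, d=0

either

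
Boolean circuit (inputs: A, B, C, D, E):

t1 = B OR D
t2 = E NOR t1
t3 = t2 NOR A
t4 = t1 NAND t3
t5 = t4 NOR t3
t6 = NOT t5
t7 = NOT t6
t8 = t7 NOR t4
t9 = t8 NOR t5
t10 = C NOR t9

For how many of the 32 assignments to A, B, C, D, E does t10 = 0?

t10 = C NOR t9 must be 0, so at least one of C, t9 is 1.
Enumerating the 32 input combinations, 26 give t10 = 0 and 6 give t10 = 1.

26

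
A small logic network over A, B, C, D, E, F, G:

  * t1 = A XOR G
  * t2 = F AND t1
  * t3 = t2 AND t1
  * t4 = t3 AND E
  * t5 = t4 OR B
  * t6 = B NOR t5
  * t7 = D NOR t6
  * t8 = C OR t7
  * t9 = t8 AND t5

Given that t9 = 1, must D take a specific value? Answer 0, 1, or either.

Both values of D occur among assignments with t9 = 1:
  D=0: A=0, B=0, C=0, D=0, E=1, F=1, G=1
  D=1: A=0, B=0, C=1, D=1, E=1, F=1, G=1

either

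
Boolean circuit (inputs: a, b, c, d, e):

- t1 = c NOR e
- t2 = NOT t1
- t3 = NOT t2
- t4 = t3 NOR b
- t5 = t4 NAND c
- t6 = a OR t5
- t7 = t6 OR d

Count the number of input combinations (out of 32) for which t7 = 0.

t7 = t6 OR d must be 0, so both t6 = 0 and d = 0.
Satisfying assignments:
  a=0, b=0, c=1, d=0, e=0
  a=0, b=0, c=1, d=0, e=1

2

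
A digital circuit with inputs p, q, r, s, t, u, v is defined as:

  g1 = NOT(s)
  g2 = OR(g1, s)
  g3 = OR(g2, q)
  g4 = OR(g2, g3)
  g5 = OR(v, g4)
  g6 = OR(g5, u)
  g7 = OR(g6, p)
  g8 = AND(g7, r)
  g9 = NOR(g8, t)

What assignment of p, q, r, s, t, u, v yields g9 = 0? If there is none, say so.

p=0, q=1, r=1, s=0, t=1, u=1, v=0

Check with p=0, q=1, r=1, s=0, t=1, u=1, v=0:
g1 = NOT(s) = NOT 0 = 1
g2 = OR(g1, s) = OR(1, 0) = 1
g3 = OR(g2, q) = OR(1, 1) = 1
g4 = OR(g2, g3) = OR(1, 1) = 1
g5 = OR(v, g4) = OR(0, 1) = 1
g6 = OR(g5, u) = OR(1, 1) = 1
g7 = OR(g6, p) = OR(1, 0) = 1
g8 = AND(g7, r) = AND(1, 1) = 1
g9 = NOR(g8, t) = NOR(1, 1) = 0
So g9 = 0 as required.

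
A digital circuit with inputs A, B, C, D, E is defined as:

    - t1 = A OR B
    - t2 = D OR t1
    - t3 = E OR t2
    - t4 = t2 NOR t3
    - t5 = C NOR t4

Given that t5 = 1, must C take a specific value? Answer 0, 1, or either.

0

t5 = C NOR t4 must be 1, so both C = 0 and t4 = 0.
t4 = t2 NOR t3 must be 0, so at least one of t2, t3 is 1.
Every assignment with t5 = 1 has C = 0; there are 15 such assignment(s).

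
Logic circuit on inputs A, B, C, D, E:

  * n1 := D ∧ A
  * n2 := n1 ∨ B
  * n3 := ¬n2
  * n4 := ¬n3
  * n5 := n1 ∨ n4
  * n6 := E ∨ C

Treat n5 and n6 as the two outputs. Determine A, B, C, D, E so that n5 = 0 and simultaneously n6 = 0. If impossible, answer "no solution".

A=1, B=0, C=0, D=0, E=0

Check with A=1, B=0, C=0, D=0, E=0:
n1 = D ∧ A = 0 ∧ 1 = 0
n2 = n1 ∨ B = 0 ∨ 0 = 0
n3 = ¬n2 = ¬0 = 1
n4 = ¬n3 = ¬1 = 0
n5 = n1 ∨ n4 = 0 ∨ 0 = 0
n6 = E ∨ C = 0 ∨ 0 = 0
So n5 = 0 and n6 = 0.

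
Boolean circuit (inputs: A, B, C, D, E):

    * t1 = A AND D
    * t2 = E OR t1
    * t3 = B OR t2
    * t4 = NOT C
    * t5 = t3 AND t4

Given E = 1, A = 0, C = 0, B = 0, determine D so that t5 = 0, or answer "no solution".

no solution exists

With E = 1, A = 0, C = 0, B = 0 fixed, none of the 2 settings of D give t5 = 0.
For example, with D=0:
t1 = A AND D = 0 AND 0 = 0
t2 = E OR t1 = 1 OR 0 = 1
t3 = B OR t2 = 0 OR 1 = 1
t4 = NOT C = NOT 0 = 1
t5 = t3 AND t4 = 1 AND 1 = 1
giving t5 = 1 ≠ 0.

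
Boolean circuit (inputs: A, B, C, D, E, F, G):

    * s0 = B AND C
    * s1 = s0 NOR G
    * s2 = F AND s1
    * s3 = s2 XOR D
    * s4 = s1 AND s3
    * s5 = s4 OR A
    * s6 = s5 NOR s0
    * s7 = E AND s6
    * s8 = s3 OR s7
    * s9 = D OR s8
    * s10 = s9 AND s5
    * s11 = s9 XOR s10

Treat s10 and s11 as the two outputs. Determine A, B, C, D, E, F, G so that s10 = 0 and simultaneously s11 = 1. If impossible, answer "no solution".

Check with A=0, B=0, C=0, D=1, E=0, F=1, G=0:
s0 = B AND C = 0 AND 0 = 0
s1 = s0 NOR G = 0 NOR 0 = 1
s2 = F AND s1 = 1 AND 1 = 1
s3 = s2 XOR D = 1 XOR 1 = 0
s4 = s1 AND s3 = 1 AND 0 = 0
s5 = s4 OR A = 0 OR 0 = 0
s6 = s5 NOR s0 = 0 NOR 0 = 1
s7 = E AND s6 = 0 AND 1 = 0
s8 = s3 OR s7 = 0 OR 0 = 0
s9 = D OR s8 = 1 OR 0 = 1
s10 = s9 AND s5 = 1 AND 0 = 0
s11 = s9 XOR s10 = 1 XOR 0 = 1
So s10 = 0 and s11 = 1.

A=0, B=0, C=0, D=1, E=0, F=1, G=0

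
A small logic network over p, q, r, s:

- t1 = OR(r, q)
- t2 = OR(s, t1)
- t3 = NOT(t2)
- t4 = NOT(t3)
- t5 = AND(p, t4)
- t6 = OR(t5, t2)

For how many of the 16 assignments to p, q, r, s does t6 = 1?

t6 = OR(t5, t2) must be 1, so at least one of t5, t2 is 1.
Enumerating the 16 input combinations, 14 give t6 = 1 and 2 give t6 = 0.

14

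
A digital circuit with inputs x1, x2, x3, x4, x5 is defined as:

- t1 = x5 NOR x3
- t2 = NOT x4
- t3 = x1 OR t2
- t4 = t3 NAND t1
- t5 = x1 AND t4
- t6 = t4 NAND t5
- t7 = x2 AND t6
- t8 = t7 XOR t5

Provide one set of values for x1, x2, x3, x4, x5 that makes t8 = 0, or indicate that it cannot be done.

x1=0, x2=0, x3=0, x4=1, x5=1

Check with x1=0, x2=0, x3=0, x4=1, x5=1:
t1 = x5 NOR x3 = 1 NOR 0 = 0
t2 = NOT x4 = NOT 1 = 0
t3 = x1 OR t2 = 0 OR 0 = 0
t4 = t3 NAND t1 = 0 NAND 0 = 1
t5 = x1 AND t4 = 0 AND 1 = 0
t6 = t4 NAND t5 = 1 NAND 0 = 1
t7 = x2 AND t6 = 0 AND 1 = 0
t8 = t7 XOR t5 = 0 XOR 0 = 0
So t8 = 0 as required.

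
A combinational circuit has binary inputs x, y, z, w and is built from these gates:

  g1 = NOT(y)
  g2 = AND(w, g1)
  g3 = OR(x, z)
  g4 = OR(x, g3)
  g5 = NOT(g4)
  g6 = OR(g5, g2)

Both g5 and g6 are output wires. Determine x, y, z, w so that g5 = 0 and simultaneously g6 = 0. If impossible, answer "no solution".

x=0 y=1 z=1 w=0

Check with x=0 y=1 z=1 w=0:
g1 = NOT(y) = NOT 1 = 0
g2 = AND(w, g1) = AND(0, 0) = 0
g3 = OR(x, z) = OR(0, 1) = 1
g4 = OR(x, g3) = OR(0, 1) = 1
g5 = NOT(g4) = NOT 1 = 0
g6 = OR(g5, g2) = OR(0, 0) = 0
So g5 = 0 and g6 = 0.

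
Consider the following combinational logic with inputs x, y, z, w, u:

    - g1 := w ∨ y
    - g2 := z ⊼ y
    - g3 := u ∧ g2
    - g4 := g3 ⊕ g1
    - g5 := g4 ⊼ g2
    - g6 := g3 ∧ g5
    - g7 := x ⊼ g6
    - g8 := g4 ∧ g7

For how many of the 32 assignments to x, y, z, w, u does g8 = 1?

20

g8 = g4 ∧ g7 must be 1, so both g4 = 1 and g7 = 1.
Enumerating the 32 input combinations, 20 give g8 = 1 and 12 give g8 = 0.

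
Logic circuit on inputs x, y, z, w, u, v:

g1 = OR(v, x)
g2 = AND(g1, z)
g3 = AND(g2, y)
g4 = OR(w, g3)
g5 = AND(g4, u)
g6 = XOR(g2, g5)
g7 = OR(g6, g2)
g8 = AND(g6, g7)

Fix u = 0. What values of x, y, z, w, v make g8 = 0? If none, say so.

Check with u = 0 and x=1, y=0, z=0, w=1, v=0:
g1 = OR(v, x) = OR(0, 1) = 1
g2 = AND(g1, z) = AND(1, 0) = 0
g3 = AND(g2, y) = AND(0, 0) = 0
g4 = OR(w, g3) = OR(1, 0) = 1
g5 = AND(g4, u) = AND(1, 0) = 0
g6 = XOR(g2, g5) = XOR(0, 0) = 0
g7 = OR(g6, g2) = OR(0, 0) = 0
g8 = AND(g6, g7) = AND(0, 0) = 0
So g8 = 0.

x=1, y=0, z=0, w=1, v=0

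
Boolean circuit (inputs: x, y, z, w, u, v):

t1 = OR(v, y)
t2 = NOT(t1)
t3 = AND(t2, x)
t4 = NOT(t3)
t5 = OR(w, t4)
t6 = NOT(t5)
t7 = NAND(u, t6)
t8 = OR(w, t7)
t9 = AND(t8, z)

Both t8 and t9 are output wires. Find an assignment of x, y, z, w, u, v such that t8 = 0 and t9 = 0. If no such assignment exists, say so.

Check with x=1, y=0, z=0, w=0, u=1, v=0:
t1 = OR(v, y) = OR(0, 0) = 0
t2 = NOT(t1) = NOT 0 = 1
t3 = AND(t2, x) = AND(1, 1) = 1
t4 = NOT(t3) = NOT 1 = 0
t5 = OR(w, t4) = OR(0, 0) = 0
t6 = NOT(t5) = NOT 0 = 1
t7 = NAND(u, t6) = NAND(1, 1) = 0
t8 = OR(w, t7) = OR(0, 0) = 0
t9 = AND(t8, z) = AND(0, 0) = 0
So t8 = 0 and t9 = 0.

x=1, y=0, z=0, w=0, u=1, v=0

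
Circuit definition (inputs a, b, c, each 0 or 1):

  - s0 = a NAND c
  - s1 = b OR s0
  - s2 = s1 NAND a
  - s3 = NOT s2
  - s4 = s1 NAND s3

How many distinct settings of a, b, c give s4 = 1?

5

s4 = s1 NAND s3 must be 1, so at least one of s1, s3 is 0.
Satisfying assignments:
  a=0, b=0, c=0
  a=0, b=0, c=1
  a=0, b=1, c=0
  a=0, b=1, c=1
  a=1, b=0, c=1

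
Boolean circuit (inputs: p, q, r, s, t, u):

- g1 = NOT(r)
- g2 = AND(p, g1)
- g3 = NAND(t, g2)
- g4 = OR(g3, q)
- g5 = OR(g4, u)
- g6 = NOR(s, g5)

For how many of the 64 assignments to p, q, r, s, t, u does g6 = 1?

g6 = NOR(s, g5) must be 1, so both s = 0 and g5 = 0.
g5 = OR(g4, u) must be 0, so both g4 = 0 and u = 0.
g4 = OR(g3, q) must be 0, so both g3 = 0 and q = 0.
Satisfying assignments:
  p=1, q=0, r=0, s=0, t=1, u=0

1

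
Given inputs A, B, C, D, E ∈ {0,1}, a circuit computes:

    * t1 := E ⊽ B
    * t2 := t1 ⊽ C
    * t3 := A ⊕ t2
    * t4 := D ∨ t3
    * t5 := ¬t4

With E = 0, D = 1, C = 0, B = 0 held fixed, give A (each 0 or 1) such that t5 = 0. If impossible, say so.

A=0

t5 = ¬t4 must be 0, so t4 = 1.
Check with E = 0, D = 1, C = 0, B = 0 and A=0:
t1 = E ⊽ B = 0 ⊽ 0 = 1
t2 = t1 ⊽ C = 1 ⊽ 0 = 0
t3 = A ⊕ t2 = 0 ⊕ 0 = 0
t4 = D ∨ t3 = 1 ∨ 0 = 1
t5 = ¬t4 = ¬1 = 0
So t5 = 0.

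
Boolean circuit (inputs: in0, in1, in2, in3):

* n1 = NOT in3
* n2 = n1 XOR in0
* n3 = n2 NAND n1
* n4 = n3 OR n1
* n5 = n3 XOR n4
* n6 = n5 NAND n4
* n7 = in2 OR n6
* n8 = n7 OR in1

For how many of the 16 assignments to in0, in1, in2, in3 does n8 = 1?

n8 = n7 OR in1 must be 1, so at least one of n7, in1 is 1.
Enumerating the 16 input combinations, 15 give n8 = 1 and 1 give n8 = 0.

15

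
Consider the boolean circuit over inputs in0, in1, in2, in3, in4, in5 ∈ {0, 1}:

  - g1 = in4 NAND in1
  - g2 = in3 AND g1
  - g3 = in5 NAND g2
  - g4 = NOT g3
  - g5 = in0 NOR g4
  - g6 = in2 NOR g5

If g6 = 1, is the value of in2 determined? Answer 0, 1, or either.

0

g6 = in2 NOR g5 must be 1, so both in2 = 0 and g5 = 0.
g5 = in0 NOR g4 must be 0, so at least one of in0, g4 is 1.
Every assignment with g6 = 1 has in2 = 0; there are 19 such assignment(s).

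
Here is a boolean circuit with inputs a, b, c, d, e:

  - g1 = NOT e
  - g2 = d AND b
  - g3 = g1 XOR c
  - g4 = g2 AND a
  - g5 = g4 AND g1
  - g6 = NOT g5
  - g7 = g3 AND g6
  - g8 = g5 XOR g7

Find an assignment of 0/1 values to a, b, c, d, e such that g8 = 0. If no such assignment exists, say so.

a=1, b=0, c=0, d=0, e=1

g8 = g5 XOR g7 must be 0, so g5 and g7 are equal.
Check with a=1, b=0, c=0, d=0, e=1:
g1 = NOT e = NOT 1 = 0
g2 = d AND b = 0 AND 0 = 0
g3 = g1 XOR c = 0 XOR 0 = 0
g4 = g2 AND a = 0 AND 1 = 0
g5 = g4 AND g1 = 0 AND 0 = 0
g6 = NOT g5 = NOT 0 = 1
g7 = g3 AND g6 = 0 AND 1 = 0
g8 = g5 XOR g7 = 0 XOR 0 = 0
So g8 = 0 as required.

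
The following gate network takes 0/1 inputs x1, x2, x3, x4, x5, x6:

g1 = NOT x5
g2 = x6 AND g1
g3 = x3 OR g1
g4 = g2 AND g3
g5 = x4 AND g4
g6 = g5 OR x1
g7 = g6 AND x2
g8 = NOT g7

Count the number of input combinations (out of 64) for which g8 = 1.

46

g8 = NOT g7 must be 1, so g7 = 0.
g7 = g6 AND x2 must be 0, so at least one of g6, x2 is 0.
Enumerating the 64 input combinations, 46 give g8 = 1 and 18 give g8 = 0.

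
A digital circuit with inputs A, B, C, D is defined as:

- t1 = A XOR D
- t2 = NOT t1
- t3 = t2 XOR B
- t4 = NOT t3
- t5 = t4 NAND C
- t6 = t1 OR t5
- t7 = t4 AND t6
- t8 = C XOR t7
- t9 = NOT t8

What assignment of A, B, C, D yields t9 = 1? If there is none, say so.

Check with A=1 B=0 C=1 D=0:
t1 = A XOR D = 1 XOR 0 = 1
t2 = NOT t1 = NOT 1 = 0
t3 = t2 XOR B = 0 XOR 0 = 0
t4 = NOT t3 = NOT 0 = 1
t5 = t4 NAND C = 1 NAND 1 = 0
t6 = t1 OR t5 = 1 OR 0 = 1
t7 = t4 AND t6 = 1 AND 1 = 1
t8 = C XOR t7 = 1 XOR 1 = 0
t9 = NOT t8 = NOT 0 = 1
So t9 = 1 as required.

A=1 B=0 C=1 D=0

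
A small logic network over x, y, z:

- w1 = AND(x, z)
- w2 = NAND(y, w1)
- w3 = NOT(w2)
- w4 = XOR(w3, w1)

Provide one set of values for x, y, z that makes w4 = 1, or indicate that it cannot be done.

x=1, y=0, z=1

Check with x=1, y=0, z=1:
w1 = AND(x, z) = AND(1, 1) = 1
w2 = NAND(y, w1) = NAND(0, 1) = 1
w3 = NOT(w2) = NOT 1 = 0
w4 = XOR(w3, w1) = XOR(0, 1) = 1
So w4 = 1 as required.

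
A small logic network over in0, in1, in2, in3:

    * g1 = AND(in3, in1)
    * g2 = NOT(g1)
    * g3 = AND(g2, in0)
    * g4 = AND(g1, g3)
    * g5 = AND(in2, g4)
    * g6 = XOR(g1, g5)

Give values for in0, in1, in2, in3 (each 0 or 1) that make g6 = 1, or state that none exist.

g6 = XOR(g1, g5) must be 1, so g1 and g5 differ.
Check with in0=0, in1=1, in2=0, in3=1:
g1 = AND(in3, in1) = AND(1, 1) = 1
g2 = NOT(g1) = NOT 1 = 0
g3 = AND(g2, in0) = AND(0, 0) = 0
g4 = AND(g1, g3) = AND(1, 0) = 0
g5 = AND(in2, g4) = AND(0, 0) = 0
g6 = XOR(g1, g5) = XOR(1, 0) = 1
So g6 = 1 as required.

in0=0, in1=1, in2=0, in3=1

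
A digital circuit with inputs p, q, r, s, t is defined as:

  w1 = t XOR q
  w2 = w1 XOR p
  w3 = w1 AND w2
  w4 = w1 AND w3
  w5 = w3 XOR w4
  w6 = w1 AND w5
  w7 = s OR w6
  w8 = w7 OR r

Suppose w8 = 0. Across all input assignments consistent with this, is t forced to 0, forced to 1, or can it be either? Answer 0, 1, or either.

either

Both values of t occur among assignments with w8 = 0:
  t=0: p=0, q=0, r=0, s=0, t=0
  t=1: p=0, q=0, r=0, s=0, t=1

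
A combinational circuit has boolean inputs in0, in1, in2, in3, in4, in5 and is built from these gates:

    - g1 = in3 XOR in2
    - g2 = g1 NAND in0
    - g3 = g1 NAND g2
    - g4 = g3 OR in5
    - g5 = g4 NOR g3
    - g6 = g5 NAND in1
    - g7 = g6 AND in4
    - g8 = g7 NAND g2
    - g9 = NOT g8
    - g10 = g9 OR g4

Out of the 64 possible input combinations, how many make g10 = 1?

g10 = g9 OR g4 must be 1, so at least one of g9, g4 is 1.
Enumerating the 64 input combinations, 58 give g10 = 1 and 6 give g10 = 0.

58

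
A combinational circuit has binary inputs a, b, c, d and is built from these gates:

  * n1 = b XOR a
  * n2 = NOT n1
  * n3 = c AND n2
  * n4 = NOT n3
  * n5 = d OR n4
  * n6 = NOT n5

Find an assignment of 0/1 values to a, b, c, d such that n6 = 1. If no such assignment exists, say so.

a=0, b=0, c=1, d=0

n6 = NOT n5 must be 1, so n5 = 0.
n5 = d OR n4 must be 0, so both d = 0 and n4 = 0.
Check with a=0, b=0, c=1, d=0:
n1 = b XOR a = 0 XOR 0 = 0
n2 = NOT n1 = NOT 0 = 1
n3 = c AND n2 = 1 AND 1 = 1
n4 = NOT n3 = NOT 1 = 0
n5 = d OR n4 = 0 OR 0 = 0
n6 = NOT n5 = NOT 0 = 1
So n6 = 1 as required.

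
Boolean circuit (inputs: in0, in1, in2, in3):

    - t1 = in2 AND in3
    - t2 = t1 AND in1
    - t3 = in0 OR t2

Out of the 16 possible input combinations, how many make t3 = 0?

t3 = in0 OR t2 must be 0, so both in0 = 0 and t2 = 0.
t2 = t1 AND in1 must be 0, so at least one of t1, in1 is 0.
Enumerating the 16 input combinations, 7 give t3 = 0 and 9 give t3 = 1.

7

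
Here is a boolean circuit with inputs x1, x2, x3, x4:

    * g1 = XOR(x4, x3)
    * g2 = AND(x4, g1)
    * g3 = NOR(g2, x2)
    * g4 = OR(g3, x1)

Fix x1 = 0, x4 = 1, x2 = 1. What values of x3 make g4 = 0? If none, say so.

g4 = OR(g3, x1) must be 0, so both g3 = 0 and x1 = 0.
g3 = NOR(g2, x2) must be 0, so at least one of g2, x2 is 1.
Check with x1 = 0, x4 = 1, x2 = 1 and x3=1:
g1 = XOR(x4, x3) = XOR(1, 1) = 0
g2 = AND(x4, g1) = AND(1, 0) = 0
g3 = NOR(g2, x2) = NOR(0, 1) = 0
g4 = OR(g3, x1) = OR(0, 0) = 0
So g4 = 0.

x3=1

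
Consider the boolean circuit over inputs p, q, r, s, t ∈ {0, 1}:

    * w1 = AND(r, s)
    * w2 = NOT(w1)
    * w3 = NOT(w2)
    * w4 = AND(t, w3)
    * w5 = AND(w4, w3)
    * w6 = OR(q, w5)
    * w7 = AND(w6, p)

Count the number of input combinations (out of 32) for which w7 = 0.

23

w7 = AND(w6, p) must be 0, so at least one of w6, p is 0.
Enumerating the 32 input combinations, 23 give w7 = 0 and 9 give w7 = 1.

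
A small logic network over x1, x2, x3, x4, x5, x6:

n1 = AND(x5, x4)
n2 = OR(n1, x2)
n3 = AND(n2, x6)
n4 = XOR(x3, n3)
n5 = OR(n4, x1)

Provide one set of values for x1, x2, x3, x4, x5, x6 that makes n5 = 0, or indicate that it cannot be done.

n5 = OR(n4, x1) must be 0, so both n4 = 0 and x1 = 0.
n4 = XOR(x3, n3) must be 0, so x3 and n3 are equal.
Check with x1=0, x2=1, x3=1, x4=0, x5=1, x6=1:
n1 = AND(x5, x4) = AND(1, 0) = 0
n2 = OR(n1, x2) = OR(0, 1) = 1
n3 = AND(n2, x6) = AND(1, 1) = 1
n4 = XOR(x3, n3) = XOR(1, 1) = 0
n5 = OR(n4, x1) = OR(0, 0) = 0
So n5 = 0 as required.

x1=0, x2=1, x3=1, x4=0, x5=1, x6=1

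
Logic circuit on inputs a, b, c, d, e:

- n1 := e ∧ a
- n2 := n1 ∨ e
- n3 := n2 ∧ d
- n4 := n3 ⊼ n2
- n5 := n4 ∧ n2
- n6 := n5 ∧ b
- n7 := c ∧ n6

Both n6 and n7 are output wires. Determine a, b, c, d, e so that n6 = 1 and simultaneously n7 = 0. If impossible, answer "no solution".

a=1, b=1, c=0, d=0, e=1

Check with a=1, b=1, c=0, d=0, e=1:
n1 = e ∧ a = 1 ∧ 1 = 1
n2 = n1 ∨ e = 1 ∨ 1 = 1
n3 = n2 ∧ d = 1 ∧ 0 = 0
n4 = n3 ⊼ n2 = 0 ⊼ 1 = 1
n5 = n4 ∧ n2 = 1 ∧ 1 = 1
n6 = n5 ∧ b = 1 ∧ 1 = 1
n7 = c ∧ n6 = 0 ∧ 1 = 0
So n6 = 1 and n7 = 0.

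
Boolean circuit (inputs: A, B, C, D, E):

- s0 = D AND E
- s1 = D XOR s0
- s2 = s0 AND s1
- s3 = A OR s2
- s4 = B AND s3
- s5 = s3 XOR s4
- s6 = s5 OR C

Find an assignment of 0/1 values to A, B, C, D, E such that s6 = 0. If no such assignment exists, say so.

A=1, B=1, C=0, D=0, E=1

Check with A=1, B=1, C=0, D=0, E=1:
s0 = D AND E = 0 AND 1 = 0
s1 = D XOR s0 = 0 XOR 0 = 0
s2 = s0 AND s1 = 0 AND 0 = 0
s3 = A OR s2 = 1 OR 0 = 1
s4 = B AND s3 = 1 AND 1 = 1
s5 = s3 XOR s4 = 1 XOR 1 = 0
s6 = s5 OR C = 0 OR 0 = 0
So s6 = 0 as required.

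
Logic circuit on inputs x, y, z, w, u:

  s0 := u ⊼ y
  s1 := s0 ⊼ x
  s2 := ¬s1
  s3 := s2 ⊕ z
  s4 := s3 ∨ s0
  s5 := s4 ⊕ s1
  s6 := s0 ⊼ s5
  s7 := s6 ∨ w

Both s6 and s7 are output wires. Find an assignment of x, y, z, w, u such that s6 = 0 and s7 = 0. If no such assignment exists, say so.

Check with x=1 y=0 z=0 w=0 u=0:
s0 = u ⊼ y = 0 ⊼ 0 = 1
s1 = s0 ⊼ x = 1 ⊼ 1 = 0
s2 = ¬s1 = ¬0 = 1
s3 = s2 ⊕ z = 1 ⊕ 0 = 1
s4 = s3 ∨ s0 = 1 ∨ 1 = 1
s5 = s4 ⊕ s1 = 1 ⊕ 0 = 1
s6 = s0 ⊼ s5 = 1 ⊼ 1 = 0
s7 = s6 ∨ w = 0 ∨ 0 = 0
So s6 = 0 and s7 = 0.

x=1 y=0 z=0 w=0 u=0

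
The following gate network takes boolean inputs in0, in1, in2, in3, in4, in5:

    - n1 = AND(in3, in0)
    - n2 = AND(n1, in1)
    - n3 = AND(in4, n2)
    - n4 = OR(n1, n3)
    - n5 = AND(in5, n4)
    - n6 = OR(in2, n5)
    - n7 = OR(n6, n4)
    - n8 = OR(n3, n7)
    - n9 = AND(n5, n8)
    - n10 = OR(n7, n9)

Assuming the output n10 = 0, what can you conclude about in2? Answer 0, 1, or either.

n10 = OR(n7, n9) must be 0, so both n7 = 0 and n9 = 0.
n7 = OR(n6, n4) must be 0, so both n6 = 0 and n4 = 0.
n9 = AND(n5, n8) must be 0, so at least one of n5, n8 is 0.
Every assignment with n10 = 0 has in2 = 0; there are 24 such assignment(s).

0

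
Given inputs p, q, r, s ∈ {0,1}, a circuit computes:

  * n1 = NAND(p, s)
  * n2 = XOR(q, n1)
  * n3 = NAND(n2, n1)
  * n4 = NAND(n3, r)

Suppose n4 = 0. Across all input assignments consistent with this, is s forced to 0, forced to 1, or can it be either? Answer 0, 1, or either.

Both values of s occur among assignments with n4 = 0:
  s=0: p=0, q=1, r=1, s=0
  s=1: p=0, q=1, r=1, s=1

either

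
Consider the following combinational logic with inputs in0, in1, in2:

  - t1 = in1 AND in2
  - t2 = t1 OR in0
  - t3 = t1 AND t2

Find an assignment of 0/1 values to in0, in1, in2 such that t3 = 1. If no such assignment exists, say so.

in0=0, in1=1, in2=1

t3 = t1 AND t2 must be 1, so both t1 = 1 and t2 = 1.
t1 = in1 AND in2 must be 1, so both in1 = 1 and in2 = 1.
Check with in0=0, in1=1, in2=1:
t1 = in1 AND in2 = 1 AND 1 = 1
t2 = t1 OR in0 = 1 OR 0 = 1
t3 = t1 AND t2 = 1 AND 1 = 1
So t3 = 1 as required.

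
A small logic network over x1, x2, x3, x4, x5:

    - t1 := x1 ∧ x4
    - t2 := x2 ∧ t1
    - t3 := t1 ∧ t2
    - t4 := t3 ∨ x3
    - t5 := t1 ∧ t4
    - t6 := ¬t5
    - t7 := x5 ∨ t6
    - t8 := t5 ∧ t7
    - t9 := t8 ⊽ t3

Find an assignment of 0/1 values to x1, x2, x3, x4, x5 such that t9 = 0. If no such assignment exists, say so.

x1=1, x2=0, x3=1, x4=1, x5=1

t9 = t8 ⊽ t3 must be 0, so at least one of t8, t3 is 1.
Check with x1=1, x2=0, x3=1, x4=1, x5=1:
t1 = x1 ∧ x4 = 1 ∧ 1 = 1
t2 = x2 ∧ t1 = 0 ∧ 1 = 0
t3 = t1 ∧ t2 = 1 ∧ 0 = 0
t4 = t3 ∨ x3 = 0 ∨ 1 = 1
t5 = t1 ∧ t4 = 1 ∧ 1 = 1
t6 = ¬t5 = ¬1 = 0
t7 = x5 ∨ t6 = 1 ∨ 0 = 1
t8 = t5 ∧ t7 = 1 ∧ 1 = 1
t9 = t8 ⊽ t3 = 1 ⊽ 0 = 0
So t9 = 0 as required.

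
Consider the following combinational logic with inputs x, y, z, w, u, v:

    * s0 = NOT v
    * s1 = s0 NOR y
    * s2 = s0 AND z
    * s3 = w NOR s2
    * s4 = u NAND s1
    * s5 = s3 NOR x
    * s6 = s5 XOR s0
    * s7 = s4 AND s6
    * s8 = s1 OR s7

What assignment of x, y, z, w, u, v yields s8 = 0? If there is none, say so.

x=0, y=1, z=1, w=0, u=1, v=0

s8 = s1 OR s7 must be 0, so both s1 = 0 and s7 = 0.
s1 = s0 NOR y must be 0, so at least one of s0, y is 1.
Check with x=0, y=1, z=1, w=0, u=1, v=0:
s0 = NOT v = NOT 0 = 1
s1 = s0 NOR y = 1 NOR 1 = 0
s2 = s0 AND z = 1 AND 1 = 1
s3 = w NOR s2 = 0 NOR 1 = 0
s4 = u NAND s1 = 1 NAND 0 = 1
s5 = s3 NOR x = 0 NOR 0 = 1
s6 = s5 XOR s0 = 1 XOR 1 = 0
s7 = s4 AND s6 = 1 AND 0 = 0
s8 = s1 OR s7 = 0 OR 0 = 0
So s8 = 0 as required.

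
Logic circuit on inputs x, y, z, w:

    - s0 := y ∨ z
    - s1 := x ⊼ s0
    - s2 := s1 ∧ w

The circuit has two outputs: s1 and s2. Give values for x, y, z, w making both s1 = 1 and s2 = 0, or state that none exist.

Check with x=0 y=1 z=1 w=0:
s0 = y ∨ z = 1 ∨ 1 = 1
s1 = x ⊼ s0 = 0 ⊼ 1 = 1
s2 = s1 ∧ w = 1 ∧ 0 = 0
So s1 = 1 and s2 = 0.

x=0 y=1 z=1 w=0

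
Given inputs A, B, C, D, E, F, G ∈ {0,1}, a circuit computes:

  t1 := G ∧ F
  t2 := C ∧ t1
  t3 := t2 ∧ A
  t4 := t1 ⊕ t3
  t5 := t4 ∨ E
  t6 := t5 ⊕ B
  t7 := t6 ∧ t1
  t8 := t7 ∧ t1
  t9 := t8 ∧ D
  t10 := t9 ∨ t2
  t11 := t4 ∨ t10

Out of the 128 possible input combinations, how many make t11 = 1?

32

t11 = t4 ∨ t10 must be 1, so at least one of t4, t10 is 1.
Enumerating the 128 input combinations, 32 give t11 = 1 and 96 give t11 = 0.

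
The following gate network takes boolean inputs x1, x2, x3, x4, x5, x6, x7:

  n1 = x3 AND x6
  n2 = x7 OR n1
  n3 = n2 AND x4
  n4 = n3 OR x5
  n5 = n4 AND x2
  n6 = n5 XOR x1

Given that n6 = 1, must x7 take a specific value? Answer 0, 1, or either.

either

Both values of x7 occur among assignments with n6 = 1:
  x7=0: x1=0, x2=1, x3=0, x4=0, x5=1, x6=0, x7=0
  x7=1: x1=0, x2=1, x3=0, x4=0, x5=1, x6=0, x7=1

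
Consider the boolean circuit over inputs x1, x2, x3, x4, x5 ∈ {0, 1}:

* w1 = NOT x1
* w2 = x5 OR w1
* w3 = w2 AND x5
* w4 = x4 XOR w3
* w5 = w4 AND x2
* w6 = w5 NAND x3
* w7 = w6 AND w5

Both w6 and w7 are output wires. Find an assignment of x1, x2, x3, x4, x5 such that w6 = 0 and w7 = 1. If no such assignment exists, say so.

Across all 32 input combinations, none give both w6 = 0 and w7 = 1.

no solution exists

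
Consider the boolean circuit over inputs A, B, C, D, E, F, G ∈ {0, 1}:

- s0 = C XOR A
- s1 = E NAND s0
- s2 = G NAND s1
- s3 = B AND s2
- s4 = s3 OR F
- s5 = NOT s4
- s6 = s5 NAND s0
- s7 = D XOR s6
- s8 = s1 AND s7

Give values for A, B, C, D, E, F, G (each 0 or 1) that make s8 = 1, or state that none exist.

A=1, B=1, C=0, D=0, E=0, F=1, G=1

Check with A=1, B=1, C=0, D=0, E=0, F=1, G=1:
s0 = C XOR A = 0 XOR 1 = 1
s1 = E NAND s0 = 0 NAND 1 = 1
s2 = G NAND s1 = 1 NAND 1 = 0
s3 = B AND s2 = 1 AND 0 = 0
s4 = s3 OR F = 0 OR 1 = 1
s5 = NOT s4 = NOT 1 = 0
s6 = s5 NAND s0 = 0 NAND 1 = 1
s7 = D XOR s6 = 0 XOR 1 = 1
s8 = s1 AND s7 = 1 AND 1 = 1
So s8 = 1 as required.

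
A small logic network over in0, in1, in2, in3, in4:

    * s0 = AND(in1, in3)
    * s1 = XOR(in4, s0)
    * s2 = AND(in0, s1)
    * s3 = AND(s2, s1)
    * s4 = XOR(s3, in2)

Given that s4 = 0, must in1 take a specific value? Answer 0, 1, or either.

Both values of in1 occur among assignments with s4 = 0:
  in1=0: in0=0, in1=0, in2=0, in3=0, in4=0
  in1=1: in0=0, in1=1, in2=0, in3=0, in4=0

either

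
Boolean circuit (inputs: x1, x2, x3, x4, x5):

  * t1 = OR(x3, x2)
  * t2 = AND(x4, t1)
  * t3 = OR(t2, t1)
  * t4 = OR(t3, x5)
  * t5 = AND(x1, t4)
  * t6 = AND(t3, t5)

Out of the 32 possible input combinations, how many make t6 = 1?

t6 = AND(t3, t5) must be 1, so both t3 = 1 and t5 = 1.
t3 = OR(t2, t1) must be 1, so at least one of t2, t1 is 1.
Enumerating the 32 input combinations, 12 give t6 = 1 and 20 give t6 = 0.

12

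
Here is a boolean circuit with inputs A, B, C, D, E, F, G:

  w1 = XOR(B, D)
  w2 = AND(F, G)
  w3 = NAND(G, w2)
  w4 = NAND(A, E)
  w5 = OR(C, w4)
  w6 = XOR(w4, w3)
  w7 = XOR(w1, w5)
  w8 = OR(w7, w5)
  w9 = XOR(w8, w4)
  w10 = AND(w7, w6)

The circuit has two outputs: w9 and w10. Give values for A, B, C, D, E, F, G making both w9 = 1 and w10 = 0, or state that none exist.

Check with A=1, B=0, C=1, D=1, E=1, F=1, G=1:
w1 = XOR(B, D) = XOR(0, 1) = 1
w2 = AND(F, G) = AND(1, 1) = 1
w3 = NAND(G, w2) = NAND(1, 1) = 0
w4 = NAND(A, E) = NAND(1, 1) = 0
w5 = OR(C, w4) = OR(1, 0) = 1
w6 = XOR(w4, w3) = XOR(0, 0) = 0
w7 = XOR(w1, w5) = XOR(1, 1) = 0
w8 = OR(w7, w5) = OR(0, 1) = 1
w9 = XOR(w8, w4) = XOR(1, 0) = 1
w10 = AND(w7, w6) = AND(0, 0) = 0
So w9 = 1 and w10 = 0.

A=1, B=0, C=1, D=1, E=1, F=1, G=1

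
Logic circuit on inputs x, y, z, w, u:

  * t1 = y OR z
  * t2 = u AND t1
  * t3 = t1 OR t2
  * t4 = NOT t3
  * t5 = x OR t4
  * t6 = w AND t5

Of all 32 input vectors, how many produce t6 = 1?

t6 = w AND t5 must be 1, so both w = 1 and t5 = 1.
Enumerating the 32 input combinations, 10 give t6 = 1 and 22 give t6 = 0.

10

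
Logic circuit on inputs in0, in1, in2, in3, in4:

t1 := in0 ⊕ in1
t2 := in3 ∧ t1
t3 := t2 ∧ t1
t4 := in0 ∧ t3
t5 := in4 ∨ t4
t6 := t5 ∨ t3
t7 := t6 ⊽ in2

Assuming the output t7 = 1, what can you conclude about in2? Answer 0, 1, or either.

0

t7 = t6 ⊽ in2 must be 1, so both t6 = 0 and in2 = 0.
t6 = t5 ∨ t3 must be 0, so both t5 = 0 and t3 = 0.
t5 = in4 ∨ t4 must be 0, so both in4 = 0 and t4 = 0.
Every assignment with t7 = 1 has in2 = 0; there are 6 such assignment(s).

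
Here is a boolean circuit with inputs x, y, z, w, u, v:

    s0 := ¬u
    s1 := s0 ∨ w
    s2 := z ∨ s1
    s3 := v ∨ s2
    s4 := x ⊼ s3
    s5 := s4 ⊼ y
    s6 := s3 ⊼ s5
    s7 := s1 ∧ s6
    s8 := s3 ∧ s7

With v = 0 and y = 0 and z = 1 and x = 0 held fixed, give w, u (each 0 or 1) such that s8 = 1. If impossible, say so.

With v = 0 and y = 0 and z = 1 and x = 0 fixed, none of the 4 settings of w, u give s8 = 1.
For example, with w=1, u=1:
s0 = ¬u = ¬1 = 0
s1 = s0 ∨ w = 0 ∨ 1 = 1
s2 = z ∨ s1 = 1 ∨ 1 = 1
s3 = v ∨ s2 = 0 ∨ 1 = 1
s4 = x ⊼ s3 = 0 ⊼ 1 = 1
s5 = s4 ⊼ y = 1 ⊼ 0 = 1
s6 = s3 ⊼ s5 = 1 ⊼ 1 = 0
s7 = s1 ∧ s6 = 1 ∧ 0 = 0
s8 = s3 ∧ s7 = 1 ∧ 0 = 0
giving s8 = 0 ≠ 1.

no solution exists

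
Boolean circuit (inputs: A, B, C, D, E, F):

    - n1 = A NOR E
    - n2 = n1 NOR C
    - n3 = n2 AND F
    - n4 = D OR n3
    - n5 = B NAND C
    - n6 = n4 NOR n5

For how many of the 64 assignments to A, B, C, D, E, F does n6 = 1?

8

n6 = n4 NOR n5 must be 1, so both n4 = 0 and n5 = 0.
n4 = D OR n3 must be 0, so both D = 0 and n3 = 0.
Enumerating the 64 input combinations, 8 give n6 = 1 and 56 give n6 = 0.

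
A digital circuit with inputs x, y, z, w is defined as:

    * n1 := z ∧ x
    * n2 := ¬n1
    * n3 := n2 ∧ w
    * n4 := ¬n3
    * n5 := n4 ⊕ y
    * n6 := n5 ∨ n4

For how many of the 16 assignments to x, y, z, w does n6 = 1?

13

n6 = n5 ∨ n4 must be 1, so at least one of n5, n4 is 1.
Enumerating the 16 input combinations, 13 give n6 = 1 and 3 give n6 = 0.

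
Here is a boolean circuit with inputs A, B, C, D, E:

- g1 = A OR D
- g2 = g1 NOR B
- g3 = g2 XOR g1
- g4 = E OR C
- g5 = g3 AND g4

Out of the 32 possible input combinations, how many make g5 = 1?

g5 = g3 AND g4 must be 1, so both g3 = 1 and g4 = 1.
g3 = g2 XOR g1 must be 1, so g2 and g1 differ.
Enumerating the 32 input combinations, 21 give g5 = 1 and 11 give g5 = 0.

21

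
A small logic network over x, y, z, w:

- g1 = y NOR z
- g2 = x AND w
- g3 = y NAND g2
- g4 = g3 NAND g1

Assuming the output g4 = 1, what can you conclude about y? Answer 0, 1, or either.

either

Both values of y occur among assignments with g4 = 1:
  y=0: x=0, y=0, z=1, w=0
  y=1: x=0, y=1, z=0, w=0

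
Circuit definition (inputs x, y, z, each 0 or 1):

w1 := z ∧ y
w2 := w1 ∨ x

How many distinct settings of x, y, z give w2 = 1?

5

w2 = w1 ∨ x must be 1, so at least one of w1, x is 1.
Satisfying assignments:
  x=0, y=1, z=1
  x=1, y=0, z=0
  x=1, y=0, z=1
  x=1, y=1, z=0
  x=1, y=1, z=1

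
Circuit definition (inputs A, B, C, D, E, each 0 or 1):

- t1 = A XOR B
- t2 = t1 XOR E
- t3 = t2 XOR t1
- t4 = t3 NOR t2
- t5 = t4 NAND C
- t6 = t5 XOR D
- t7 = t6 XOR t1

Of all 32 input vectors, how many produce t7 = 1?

16

t7 = t6 XOR t1 must be 1, so t6 and t1 differ.
Enumerating the 32 input combinations, 16 give t7 = 1 and 16 give t7 = 0.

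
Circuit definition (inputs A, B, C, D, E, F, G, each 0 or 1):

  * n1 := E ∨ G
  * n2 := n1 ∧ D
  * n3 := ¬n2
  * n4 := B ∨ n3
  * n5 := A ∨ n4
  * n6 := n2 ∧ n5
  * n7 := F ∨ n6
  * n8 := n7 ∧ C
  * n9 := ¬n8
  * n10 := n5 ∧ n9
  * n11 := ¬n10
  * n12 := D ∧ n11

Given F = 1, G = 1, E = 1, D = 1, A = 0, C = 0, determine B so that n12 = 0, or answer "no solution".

Check with F = 1, G = 1, E = 1, D = 1, A = 0, C = 0 and B=1:
n1 = E ∨ G = 1 ∨ 1 = 1
n2 = n1 ∧ D = 1 ∧ 1 = 1
n3 = ¬n2 = ¬1 = 0
n4 = B ∨ n3 = 1 ∨ 0 = 1
n5 = A ∨ n4 = 0 ∨ 1 = 1
n6 = n2 ∧ n5 = 1 ∧ 1 = 1
n7 = F ∨ n6 = 1 ∨ 1 = 1
n8 = n7 ∧ C = 1 ∧ 0 = 0
n9 = ¬n8 = ¬0 = 1
n10 = n5 ∧ n9 = 1 ∧ 1 = 1
n11 = ¬n10 = ¬1 = 0
n12 = D ∧ n11 = 1 ∧ 0 = 0
So n12 = 0.

B=1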